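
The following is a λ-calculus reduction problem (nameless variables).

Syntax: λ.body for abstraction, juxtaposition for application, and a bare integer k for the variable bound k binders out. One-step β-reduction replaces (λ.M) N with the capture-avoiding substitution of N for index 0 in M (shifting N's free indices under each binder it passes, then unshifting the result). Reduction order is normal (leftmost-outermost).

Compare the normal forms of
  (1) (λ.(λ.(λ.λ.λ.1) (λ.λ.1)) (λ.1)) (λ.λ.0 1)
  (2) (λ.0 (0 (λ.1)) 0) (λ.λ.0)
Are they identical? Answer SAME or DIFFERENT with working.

Answer: DIFFERENT — A ⇓ λ.λ.1, B ⇓ λ.λ.0

Derivation:
Term A:
  start: (λ.(λ.(λ.λ.λ.1) (λ.λ.1)) (λ.1)) (λ.λ.0 1)
  step 1: (λ.(λ.λ.λ.1) (λ.λ.1)) (λ.λ.λ.0 1)
  step 2: (λ.λ.λ.1) (λ.λ.1)
  step 3: λ.λ.1

Term B:
  start: (λ.0 (0 (λ.1)) 0) (λ.λ.0)
  step 1: (λ.λ.0) ((λ.λ.0) (λ.λ.λ.0)) (λ.λ.0)
  step 2: (λ.0) (λ.λ.0)
  step 3: λ.λ.0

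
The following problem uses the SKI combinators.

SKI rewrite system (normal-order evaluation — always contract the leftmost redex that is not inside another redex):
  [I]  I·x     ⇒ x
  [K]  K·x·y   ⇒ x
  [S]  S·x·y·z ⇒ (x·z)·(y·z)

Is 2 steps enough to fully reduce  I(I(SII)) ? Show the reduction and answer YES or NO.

  start: I(I(SII))
  →1  I(SII)
  →2  SII

Answer: YES — reaches normal form SII in 2 ≤ 2 steps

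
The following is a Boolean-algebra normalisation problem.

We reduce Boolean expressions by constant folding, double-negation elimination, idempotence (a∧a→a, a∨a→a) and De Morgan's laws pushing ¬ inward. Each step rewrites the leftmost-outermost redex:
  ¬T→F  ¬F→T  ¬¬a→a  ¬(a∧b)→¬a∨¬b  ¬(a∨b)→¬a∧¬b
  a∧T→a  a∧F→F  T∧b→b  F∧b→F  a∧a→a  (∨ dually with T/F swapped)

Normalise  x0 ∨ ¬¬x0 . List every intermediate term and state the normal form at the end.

  start: x0 ∨ ¬¬x0
  step 1: x0 ∨ x0
  step 2: x0

Answer: normal form = x0  (in 2 steps)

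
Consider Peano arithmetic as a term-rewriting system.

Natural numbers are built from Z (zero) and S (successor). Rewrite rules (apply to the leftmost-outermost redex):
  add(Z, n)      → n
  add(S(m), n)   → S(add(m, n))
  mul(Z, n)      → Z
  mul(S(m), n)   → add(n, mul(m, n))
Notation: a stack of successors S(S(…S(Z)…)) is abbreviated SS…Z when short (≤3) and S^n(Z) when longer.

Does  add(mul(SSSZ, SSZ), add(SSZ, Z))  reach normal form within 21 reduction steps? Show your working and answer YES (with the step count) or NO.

  start: add(mul(SSSZ, SSZ), add(SSZ, Z))
  step 1: add(add(SSZ, mul(SSZ, SSZ)), add(SSZ, Z))
  step 2: add(S(add(SZ, mul(SSZ, SSZ))), add(SSZ, Z))
  step 3: S(add(add(SZ, mul(SSZ, SSZ)), add(SSZ, Z)))
  step 4: S(add(S(add(Z, mul(SSZ, SSZ))), add(SSZ, Z)))
  step 5: S(S(add(add(Z, mul(SSZ, SSZ)), add(SSZ, Z))))
  step 6: S(S(add(mul(SSZ, SSZ), add(SSZ, Z))))
  step 7: S(S(add(add(SSZ, mul(SZ, SSZ)), add(SSZ, Z))))
  step 8: S(S(add(S(add(SZ, mul(SZ, SSZ))), add(SSZ, Z))))
  step 9: S(S(S(add(add(SZ, mul(SZ, SSZ)), add(SSZ, Z)))))
  step 10: S(S(S(add(S(add(Z, mul(SZ, SSZ))), add(SSZ, Z)))))
  step 11: S(S(S(S(add(add(Z, mul(SZ, SSZ)), add(SSZ, Z))))))
  step 12: S(S(S(S(add(mul(SZ, SSZ), add(SSZ, Z))))))
  step 13: S(S(S(S(add(add(SSZ, mul(Z, SSZ)), add(SSZ, Z))))))
  step 14: S(S(S(S(add(S(add(SZ, mul(Z, SSZ))), add(SSZ, Z))))))
  step 15: S(S(S(S(S(add(add(SZ, mul(Z, SSZ)), add(SSZ, Z)))))))
  step 16: S(S(S(S(S(add(S(add(Z, mul(Z, SSZ))), add(SSZ, Z)))))))
  step 17: S(S(S(S(S(S(add(add(Z, mul(Z, SSZ)), add(SSZ, Z))))))))
  step 18: S(S(S(S(S(S(add(mul(Z, SSZ), add(SSZ, Z))))))))
  step 19: S(S(S(S(S(S(add(Z, add(SSZ, Z))))))))
  step 20: S(S(S(S(S(S(add(SSZ, Z)))))))
  step 21: S(S(S(S(S(S(S(add(SZ, Z))))))))

Answer: NO — after 21 steps the term is S(S(S(S(S(S(S(add(SZ, Z)))))))), not yet normal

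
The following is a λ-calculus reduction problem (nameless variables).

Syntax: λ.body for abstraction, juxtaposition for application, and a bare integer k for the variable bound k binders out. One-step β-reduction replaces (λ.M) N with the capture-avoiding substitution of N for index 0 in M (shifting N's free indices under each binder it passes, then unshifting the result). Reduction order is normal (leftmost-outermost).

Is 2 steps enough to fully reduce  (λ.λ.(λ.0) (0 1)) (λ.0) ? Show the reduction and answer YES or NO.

Answer: YES — reaches normal form λ.0 (λ.0) in 2 ≤ 2 steps

Reduction:
  start: (λ.λ.(λ.0) (0 1)) (λ.0)
  step 1: λ.(λ.0) (0 (λ.0))
  step 2: λ.0 (λ.0)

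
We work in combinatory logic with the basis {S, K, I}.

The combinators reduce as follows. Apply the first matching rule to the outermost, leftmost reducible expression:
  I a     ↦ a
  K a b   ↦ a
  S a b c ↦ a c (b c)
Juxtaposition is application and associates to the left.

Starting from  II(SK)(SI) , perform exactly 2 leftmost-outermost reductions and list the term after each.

Answer: after 2 steps: SK(SI)

Reduction:
  start: II(SK)(SI)
  [1] I(SK)(SI)
  [2] SK(SI)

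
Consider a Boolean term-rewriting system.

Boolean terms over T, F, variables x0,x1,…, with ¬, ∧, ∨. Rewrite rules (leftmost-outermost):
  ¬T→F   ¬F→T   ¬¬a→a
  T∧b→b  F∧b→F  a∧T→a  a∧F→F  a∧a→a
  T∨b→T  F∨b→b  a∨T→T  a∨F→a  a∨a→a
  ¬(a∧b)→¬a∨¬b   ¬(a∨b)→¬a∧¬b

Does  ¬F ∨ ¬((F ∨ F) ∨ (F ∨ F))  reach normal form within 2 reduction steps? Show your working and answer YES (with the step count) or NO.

  start: ¬F ∨ ¬((F ∨ F) ∨ (F ∨ F))
  [1] T ∨ ¬((F ∨ F) ∨ (F ∨ F))
  [2] T

Answer: YES — reaches normal form T in 2 ≤ 2 steps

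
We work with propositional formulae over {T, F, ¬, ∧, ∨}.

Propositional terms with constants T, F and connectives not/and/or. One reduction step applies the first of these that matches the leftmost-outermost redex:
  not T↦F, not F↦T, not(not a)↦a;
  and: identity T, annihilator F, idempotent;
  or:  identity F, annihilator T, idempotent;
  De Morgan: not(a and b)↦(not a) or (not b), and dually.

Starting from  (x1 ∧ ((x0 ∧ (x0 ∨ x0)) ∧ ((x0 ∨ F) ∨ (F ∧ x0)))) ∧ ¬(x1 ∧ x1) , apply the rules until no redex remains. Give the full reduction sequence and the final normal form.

  start: (x1 ∧ ((x0 ∧ (x0 ∨ x0)) ∧ ((x0 ∨ F) ∨ (F ∧ x0)))) ∧ ¬(x1 ∧ x1)
  [1] (x1 ∧ ((x0 ∧ x0) ∧ ((x0 ∨ F) ∨ (F ∧ x0)))) ∧ ¬(x1 ∧ x1)
  [2] (x1 ∧ (x0 ∧ ((x0 ∨ F) ∨ (F ∧ x0)))) ∧ ¬(x1 ∧ x1)
  [3] (x1 ∧ (x0 ∧ (x0 ∨ (F ∧ x0)))) ∧ ¬(x1 ∧ x1)
  [4] (x1 ∧ (x0 ∧ (x0 ∨ F))) ∧ ¬(x1 ∧ x1)
  [5] (x1 ∧ (x0 ∧ x0)) ∧ ¬(x1 ∧ x1)
  [6] (x1 ∧ x0) ∧ ¬(x1 ∧ x1)
  [7] (x1 ∧ x0) ∧ (¬x1 ∨ ¬x1)
  [8] (x1 ∧ x0) ∧ ¬x1

Answer: normal form = (x1 ∧ x0) ∧ ¬x1  (in 8 steps)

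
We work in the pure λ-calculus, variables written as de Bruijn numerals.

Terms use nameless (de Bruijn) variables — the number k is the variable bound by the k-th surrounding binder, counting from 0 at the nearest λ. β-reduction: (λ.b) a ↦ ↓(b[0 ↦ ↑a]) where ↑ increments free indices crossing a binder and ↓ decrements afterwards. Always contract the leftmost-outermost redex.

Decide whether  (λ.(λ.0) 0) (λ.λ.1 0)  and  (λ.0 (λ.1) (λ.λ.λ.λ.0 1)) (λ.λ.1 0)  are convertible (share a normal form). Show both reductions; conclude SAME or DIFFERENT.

Term A:
  start: (λ.(λ.0) 0) (λ.λ.1 0)
  →1  (λ.0) (λ.λ.1 0)
  →2  λ.λ.1 0

Term B:
  start: (λ.0 (λ.1) (λ.λ.λ.λ.0 1)) (λ.λ.1 0)
  →1  (λ.λ.1 0) (λ.λ.λ.1 0) (λ.λ.λ.λ.0 1)
  →2  (λ.(λ.λ.λ.1 0) 0) (λ.λ.λ.λ.0 1)
  →3  (λ.λ.λ.1 0) (λ.λ.λ.λ.0 1)
  →4  λ.λ.1 0

Answer: SAME — A ⇓ λ.λ.1 0, B ⇓ λ.λ.1 0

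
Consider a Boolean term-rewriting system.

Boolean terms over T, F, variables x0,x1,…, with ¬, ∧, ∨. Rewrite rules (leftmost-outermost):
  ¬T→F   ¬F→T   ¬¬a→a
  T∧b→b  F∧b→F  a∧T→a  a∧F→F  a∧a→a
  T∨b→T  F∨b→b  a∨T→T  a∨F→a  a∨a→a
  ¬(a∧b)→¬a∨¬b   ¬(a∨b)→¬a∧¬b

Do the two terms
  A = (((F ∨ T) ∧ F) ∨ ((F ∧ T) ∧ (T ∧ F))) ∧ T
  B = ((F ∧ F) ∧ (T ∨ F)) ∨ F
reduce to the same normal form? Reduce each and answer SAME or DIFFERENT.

Answer: SAME — A ⇓ F, B ⇓ F

Reduction:
Term A:
  start: (((F ∨ T) ∧ F) ∨ ((F ∧ T) ∧ (T ∧ F))) ∧ T
  step 1: ((F ∨ T) ∧ F) ∨ ((F ∧ T) ∧ (T ∧ F))
  step 2: F ∨ ((F ∧ T) ∧ (T ∧ F))
  step 3: (F ∧ T) ∧ (T ∧ F)
  step 4: F ∧ (T ∧ F)
  step 5: F

Term B:
  start: ((F ∧ F) ∧ (T ∨ F)) ∨ F
  step 1: (F ∧ F) ∧ (T ∨ F)
  step 2: F ∧ (T ∨ F)
  step 3: F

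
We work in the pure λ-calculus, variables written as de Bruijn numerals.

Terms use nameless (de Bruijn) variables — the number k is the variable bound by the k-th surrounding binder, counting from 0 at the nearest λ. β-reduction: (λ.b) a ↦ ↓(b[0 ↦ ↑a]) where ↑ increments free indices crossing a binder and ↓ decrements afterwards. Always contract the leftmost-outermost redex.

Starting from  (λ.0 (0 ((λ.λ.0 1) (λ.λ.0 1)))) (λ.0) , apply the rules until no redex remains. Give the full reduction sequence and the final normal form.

Answer: normal form = λ.0 (λ.λ.0 1)  (in 4 steps)

Reduction:
  start: (λ.0 (0 ((λ.λ.0 1) (λ.λ.0 1)))) (λ.0)
  →1  (λ.0) ((λ.0) ((λ.λ.0 1) (λ.λ.0 1)))
  →2  (λ.0) ((λ.λ.0 1) (λ.λ.0 1))
  →3  (λ.λ.0 1) (λ.λ.0 1)
  →4  λ.0 (λ.λ.0 1)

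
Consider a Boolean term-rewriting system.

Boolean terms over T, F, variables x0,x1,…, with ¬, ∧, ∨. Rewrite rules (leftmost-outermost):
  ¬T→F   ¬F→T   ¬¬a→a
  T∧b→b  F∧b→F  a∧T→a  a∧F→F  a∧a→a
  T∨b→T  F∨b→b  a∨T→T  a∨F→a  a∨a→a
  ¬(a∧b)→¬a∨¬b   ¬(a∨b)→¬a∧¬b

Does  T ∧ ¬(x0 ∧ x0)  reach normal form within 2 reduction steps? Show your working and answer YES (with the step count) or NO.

Answer: NO — after 2 steps the term is ¬x0 ∨ ¬x0, not yet normal

Reduction:
  start: T ∧ ¬(x0 ∧ x0)
  step 1: ¬(x0 ∧ x0)
  step 2: ¬x0 ∨ ¬x0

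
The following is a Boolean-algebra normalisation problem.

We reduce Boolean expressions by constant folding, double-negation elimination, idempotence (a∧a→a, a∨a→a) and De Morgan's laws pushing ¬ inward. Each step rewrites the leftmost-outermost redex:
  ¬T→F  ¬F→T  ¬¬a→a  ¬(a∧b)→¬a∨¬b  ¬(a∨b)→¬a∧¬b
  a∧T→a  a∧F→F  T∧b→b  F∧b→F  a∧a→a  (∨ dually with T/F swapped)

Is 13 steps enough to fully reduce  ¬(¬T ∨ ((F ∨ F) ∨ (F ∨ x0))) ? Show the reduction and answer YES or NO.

Answer: YES — reaches normal form ¬x0 in 11 ≤ 13 steps

Working:
  start: ¬(¬T ∨ ((F ∨ F) ∨ (F ∨ x0)))
  [1] ¬¬T ∧ ¬((F ∨ F) ∨ (F ∨ x0))
  [2] T ∧ ¬((F ∨ F) ∨ (F ∨ x0))
  [3] ¬((F ∨ F) ∨ (F ∨ x0))
  [4] ¬(F ∨ F) ∧ ¬(F ∨ x0)
  [5] (¬F ∧ ¬F) ∧ ¬(F ∨ x0)
  [6] ¬F ∧ ¬(F ∨ x0)
  [7] T ∧ ¬(F ∨ x0)
  [8] ¬(F ∨ x0)
  [9] ¬F ∧ ¬x0
  [10] T ∧ ¬x0
  [11] ¬x0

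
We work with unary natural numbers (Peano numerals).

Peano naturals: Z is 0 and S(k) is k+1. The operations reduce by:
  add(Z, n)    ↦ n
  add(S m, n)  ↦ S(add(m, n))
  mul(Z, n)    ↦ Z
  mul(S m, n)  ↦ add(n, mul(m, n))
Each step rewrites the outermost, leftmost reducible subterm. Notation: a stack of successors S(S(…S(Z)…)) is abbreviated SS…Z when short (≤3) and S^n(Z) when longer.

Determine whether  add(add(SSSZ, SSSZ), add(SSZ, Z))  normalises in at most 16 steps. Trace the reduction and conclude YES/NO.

  start: add(add(SSSZ, SSSZ), add(SSZ, Z))
  step 1: add(S(add(SSZ, SSSZ)), add(SSZ, Z))
  step 2: S(add(add(SSZ, SSSZ), add(SSZ, Z)))
  step 3: S(add(S(add(SZ, SSSZ)), add(SSZ, Z)))
  step 4: S(S(add(add(SZ, SSSZ), add(SSZ, Z))))
  step 5: S(S(add(S(add(Z, SSSZ)), add(SSZ, Z))))
  step 6: S(S(S(add(add(Z, SSSZ), add(SSZ, Z)))))
  step 7: S(S(S(add(SSSZ, add(SSZ, Z)))))
  step 8: S(S(S(S(add(SSZ, add(SSZ, Z))))))
  step 9: S(S(S(S(S(add(SZ, add(SSZ, Z)))))))
  step 10: S(S(S(S(S(S(add(Z, add(SSZ, Z))))))))
  step 11: S(S(S(S(S(S(add(SSZ, Z)))))))
  step 12: S(S(S(S(S(S(S(add(SZ, Z))))))))
  step 13: S(S(S(S(S(S(S(S(add(Z, Z)))))))))
  step 14: S^8(Z)

Answer: YES — reaches normal form S^8(Z) in 14 ≤ 16 steps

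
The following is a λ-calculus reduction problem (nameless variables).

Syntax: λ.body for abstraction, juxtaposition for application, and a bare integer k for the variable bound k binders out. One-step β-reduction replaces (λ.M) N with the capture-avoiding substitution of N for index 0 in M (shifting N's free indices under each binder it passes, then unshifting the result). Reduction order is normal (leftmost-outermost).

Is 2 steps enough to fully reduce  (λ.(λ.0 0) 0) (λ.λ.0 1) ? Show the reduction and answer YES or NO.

  start: (λ.(λ.0 0) 0) (λ.λ.0 1)
  [1] (λ.0 0) (λ.λ.0 1)
  [2] (λ.λ.0 1) (λ.λ.0 1)

Answer: NO — after 2 steps the term is (λ.λ.0 1) (λ.λ.0 1), not yet normal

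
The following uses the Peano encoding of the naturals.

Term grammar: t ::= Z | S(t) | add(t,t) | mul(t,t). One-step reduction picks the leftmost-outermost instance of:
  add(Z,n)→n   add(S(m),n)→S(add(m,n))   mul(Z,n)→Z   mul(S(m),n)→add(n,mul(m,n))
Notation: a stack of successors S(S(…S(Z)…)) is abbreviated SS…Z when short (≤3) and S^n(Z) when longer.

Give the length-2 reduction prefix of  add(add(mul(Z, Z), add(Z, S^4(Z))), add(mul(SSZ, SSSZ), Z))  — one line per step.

  start: add(add(mul(Z, Z), add(Z, S^4(Z))), add(mul(SSZ, SSSZ), Z))
  [1] add(add(Z, add(Z, S^4(Z))), add(mul(SSZ, SSSZ), Z))
  [2] add(add(Z, S^4(Z)), add(mul(SSZ, SSSZ), Z))

Answer: after 2 steps: add(add(Z, S^4(Z)), add(mul(SSZ, SSSZ), Z))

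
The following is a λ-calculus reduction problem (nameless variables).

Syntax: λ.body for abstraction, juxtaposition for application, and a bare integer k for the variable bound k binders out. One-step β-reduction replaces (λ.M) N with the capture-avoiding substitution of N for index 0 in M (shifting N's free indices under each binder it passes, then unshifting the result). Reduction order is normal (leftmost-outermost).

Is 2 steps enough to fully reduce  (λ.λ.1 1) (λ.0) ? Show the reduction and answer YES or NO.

  start: (λ.λ.1 1) (λ.0)
  [1] λ.(λ.0) (λ.0)
  [2] λ.λ.0

Answer: YES — reaches normal form λ.λ.0 in 2 ≤ 2 steps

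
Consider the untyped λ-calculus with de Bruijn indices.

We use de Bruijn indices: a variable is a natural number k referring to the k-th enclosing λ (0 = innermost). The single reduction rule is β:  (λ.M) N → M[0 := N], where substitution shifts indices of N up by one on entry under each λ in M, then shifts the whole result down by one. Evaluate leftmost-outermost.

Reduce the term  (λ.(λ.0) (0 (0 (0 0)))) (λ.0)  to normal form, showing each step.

  start: (λ.(λ.0) (0 (0 (0 0)))) (λ.0)
  →1  (λ.0) ((λ.0) ((λ.0) ((λ.0) (λ.0))))
  →2  (λ.0) ((λ.0) ((λ.0) (λ.0)))
  →3  (λ.0) ((λ.0) (λ.0))
  →4  (λ.0) (λ.0)
  →5  λ.0

Answer: normal form = λ.0  (in 5 steps)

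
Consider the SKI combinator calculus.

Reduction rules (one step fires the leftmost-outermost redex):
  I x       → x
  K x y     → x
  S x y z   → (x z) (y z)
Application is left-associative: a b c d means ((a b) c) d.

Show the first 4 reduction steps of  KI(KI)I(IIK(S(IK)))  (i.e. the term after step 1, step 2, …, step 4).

Answer: after 4 steps: IK(S(IK))

Reduction:
  start: KI(KI)I(IIK(S(IK)))
  [1] II(IIK(S(IK)))
  [2] I(IIK(S(IK)))
  [3] IIK(S(IK))
  [4] IK(S(IK))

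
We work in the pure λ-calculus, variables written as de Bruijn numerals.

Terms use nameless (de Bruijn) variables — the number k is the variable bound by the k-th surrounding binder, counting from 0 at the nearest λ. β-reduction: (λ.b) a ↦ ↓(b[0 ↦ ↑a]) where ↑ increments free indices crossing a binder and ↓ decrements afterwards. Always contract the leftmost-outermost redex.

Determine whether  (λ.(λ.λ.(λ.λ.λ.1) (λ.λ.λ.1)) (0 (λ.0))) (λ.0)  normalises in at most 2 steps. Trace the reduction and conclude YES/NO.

Answer: NO — after 2 steps the term is λ.(λ.λ.λ.1) (λ.λ.λ.1), not yet normal

Reduction:
  start: (λ.(λ.λ.(λ.λ.λ.1) (λ.λ.λ.1)) (0 (λ.0))) (λ.0)
  step 1: (λ.λ.(λ.λ.λ.1) (λ.λ.λ.1)) ((λ.0) (λ.0))
  step 2: λ.(λ.λ.λ.1) (λ.λ.λ.1)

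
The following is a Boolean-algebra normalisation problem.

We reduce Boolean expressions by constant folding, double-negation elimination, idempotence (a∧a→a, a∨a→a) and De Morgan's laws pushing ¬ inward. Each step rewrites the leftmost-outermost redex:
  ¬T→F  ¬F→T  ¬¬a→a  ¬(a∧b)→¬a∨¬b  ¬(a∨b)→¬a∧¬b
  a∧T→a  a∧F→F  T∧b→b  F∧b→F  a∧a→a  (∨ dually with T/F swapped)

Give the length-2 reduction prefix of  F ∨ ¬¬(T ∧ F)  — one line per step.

  start: F ∨ ¬¬(T ∧ F)
  →1  ¬¬(T ∧ F)
  →2  T ∧ F

Answer: after 2 steps: T ∧ F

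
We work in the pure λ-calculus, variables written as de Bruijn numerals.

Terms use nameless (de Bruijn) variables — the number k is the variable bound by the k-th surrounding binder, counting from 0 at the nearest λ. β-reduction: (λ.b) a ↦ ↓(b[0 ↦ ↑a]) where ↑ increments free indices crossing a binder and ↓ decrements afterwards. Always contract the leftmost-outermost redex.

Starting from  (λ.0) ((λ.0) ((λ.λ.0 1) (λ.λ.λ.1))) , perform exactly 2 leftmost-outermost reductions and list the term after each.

Answer: after 2 steps: (λ.λ.0 1) (λ.λ.λ.1)

Derivation:
  start: (λ.0) ((λ.0) ((λ.λ.0 1) (λ.λ.λ.1)))
  →1  (λ.0) ((λ.λ.0 1) (λ.λ.λ.1))
  →2  (λ.λ.0 1) (λ.λ.λ.1)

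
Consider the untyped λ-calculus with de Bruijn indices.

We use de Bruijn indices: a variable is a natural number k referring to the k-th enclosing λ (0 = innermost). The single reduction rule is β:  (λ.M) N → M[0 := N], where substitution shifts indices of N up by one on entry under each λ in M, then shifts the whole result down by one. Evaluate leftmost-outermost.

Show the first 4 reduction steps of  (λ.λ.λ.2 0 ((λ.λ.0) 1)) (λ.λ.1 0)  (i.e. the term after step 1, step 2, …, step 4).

  start: (λ.λ.λ.2 0 ((λ.λ.0) 1)) (λ.λ.1 0)
  [1] λ.λ.(λ.λ.1 0) 0 ((λ.λ.0) 1)
  [2] λ.λ.(λ.1 0) ((λ.λ.0) 1)
  [3] λ.λ.0 ((λ.λ.0) 1)
  [4] λ.λ.0 (λ.0)

Answer: after 4 steps: λ.λ.0 (λ.0)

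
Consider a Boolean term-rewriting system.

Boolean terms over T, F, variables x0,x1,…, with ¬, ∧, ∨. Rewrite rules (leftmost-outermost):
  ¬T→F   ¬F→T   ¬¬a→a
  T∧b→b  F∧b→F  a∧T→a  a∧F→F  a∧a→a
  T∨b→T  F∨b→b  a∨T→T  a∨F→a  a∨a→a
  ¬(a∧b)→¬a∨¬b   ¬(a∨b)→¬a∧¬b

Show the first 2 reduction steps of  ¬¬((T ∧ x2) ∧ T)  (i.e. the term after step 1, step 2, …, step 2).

  start: ¬¬((T ∧ x2) ∧ T)
  [1] (T ∧ x2) ∧ T
  [2] T ∧ x2

Answer: after 2 steps: T ∧ x2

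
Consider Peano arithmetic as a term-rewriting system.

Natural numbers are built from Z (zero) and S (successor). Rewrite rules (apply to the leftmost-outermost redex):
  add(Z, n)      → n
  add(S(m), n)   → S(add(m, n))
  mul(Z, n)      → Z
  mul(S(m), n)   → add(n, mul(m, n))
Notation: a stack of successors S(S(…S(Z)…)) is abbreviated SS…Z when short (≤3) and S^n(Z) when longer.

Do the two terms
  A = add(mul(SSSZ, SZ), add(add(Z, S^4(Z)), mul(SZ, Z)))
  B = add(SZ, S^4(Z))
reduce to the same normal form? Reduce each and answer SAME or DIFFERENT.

Answer: DIFFERENT — A ⇓ S^7(Z), B ⇓ S^5(Z)

Derivation:
Term A:
  start: add(mul(SSSZ, SZ), add(add(Z, S^4(Z)), mul(SZ, Z)))
  →1  add(add(SZ, mul(SSZ, SZ)), add(add(Z, S^4(Z)), mul(SZ, Z)))
  →2  add(S(add(Z, mul(SSZ, SZ))), add(add(Z, S^4(Z)), mul(SZ, Z)))
  →3  S(add(add(Z, mul(SSZ, SZ)), add(add(Z, S^4(Z)), mul(SZ, Z))))
  →4  S(add(mul(SSZ, SZ), add(add(Z, S^4(Z)), mul(SZ, Z))))
  →5  S(add(add(SZ, mul(SZ, SZ)), add(add(Z, S^4(Z)), mul(SZ, Z))))
  →6  S(add(S(add(Z, mul(SZ, SZ))), add(add(Z, S^4(Z)), mul(SZ, Z))))
  →7  S(S(add(add(Z, mul(SZ, SZ)), add(add(Z, S^4(Z)), mul(SZ, Z)))))
  →8  S(S(add(mul(SZ, SZ), add(add(Z, S^4(Z)), mul(SZ, Z)))))
  →9  S(S(add(add(SZ, mul(Z, SZ)), add(add(Z, S^4(Z)), mul(SZ, Z)))))
  →10  S(S(add(S(add(Z, mul(Z, SZ))), add(add(Z, S^4(Z)), mul(SZ, Z)))))
  →11  S(S(S(add(add(Z, mul(Z, SZ)), add(add(Z, S^4(Z)), mul(SZ, Z))))))
  →12  S(S(S(add(mul(Z, SZ), add(add(Z, S^4(Z)), mul(SZ, Z))))))
  →13  S(S(S(add(Z, add(add(Z, S^4(Z)), mul(SZ, Z))))))
  →14  S(S(S(add(add(Z, S^4(Z)), mul(SZ, Z)))))
  →15  S(S(S(add(S^4(Z), mul(SZ, Z)))))
  →16  S(S(S(S(add(SSSZ, mul(SZ, Z))))))
  →17  S(S(S(S(S(add(SSZ, mul(SZ, Z)))))))
  →18  S(S(S(S(S(S(add(SZ, mul(SZ, Z))))))))
  →19  S(S(S(S(S(S(S(add(Z, mul(SZ, Z)))))))))
  →20  S(S(S(S(S(S(S(mul(SZ, Z))))))))
  →21  S(S(S(S(S(S(S(add(Z, mul(Z, Z)))))))))
  →22  S(S(S(S(S(S(S(mul(Z, Z))))))))
  →23  S^7(Z)

Term B:
  start: add(SZ, S^4(Z))
  →1  S(add(Z, S^4(Z)))
  →2  S^5(Z)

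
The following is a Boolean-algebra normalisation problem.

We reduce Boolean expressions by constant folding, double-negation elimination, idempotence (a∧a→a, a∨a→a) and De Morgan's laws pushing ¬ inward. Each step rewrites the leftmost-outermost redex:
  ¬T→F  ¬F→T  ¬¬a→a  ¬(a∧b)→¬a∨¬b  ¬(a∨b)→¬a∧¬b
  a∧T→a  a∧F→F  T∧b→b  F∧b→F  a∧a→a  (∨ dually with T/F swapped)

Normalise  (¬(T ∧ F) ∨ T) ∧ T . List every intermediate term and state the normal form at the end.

  start: (¬(T ∧ F) ∨ T) ∧ T
  →1  ¬(T ∧ F) ∨ T
  →2  T

Answer: normal form = T  (in 2 steps)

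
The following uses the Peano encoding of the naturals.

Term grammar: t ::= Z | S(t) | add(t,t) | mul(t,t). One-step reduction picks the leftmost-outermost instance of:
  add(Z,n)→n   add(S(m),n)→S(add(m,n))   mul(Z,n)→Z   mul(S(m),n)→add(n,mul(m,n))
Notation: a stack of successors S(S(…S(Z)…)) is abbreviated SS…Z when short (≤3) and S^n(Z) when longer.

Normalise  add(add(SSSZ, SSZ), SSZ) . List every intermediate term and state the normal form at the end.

  start: add(add(SSSZ, SSZ), SSZ)
  →1  add(S(add(SSZ, SSZ)), SSZ)
  →2  S(add(add(SSZ, SSZ), SSZ))
  →3  S(add(S(add(SZ, SSZ)), SSZ))
  →4  S(S(add(add(SZ, SSZ), SSZ)))
  →5  S(S(add(S(add(Z, SSZ)), SSZ)))
  →6  S(S(S(add(add(Z, SSZ), SSZ))))
  →7  S(S(S(add(SSZ, SSZ))))
  →8  S(S(S(S(add(SZ, SSZ)))))
  →9  S(S(S(S(S(add(Z, SSZ))))))
  →10  S^7(Z)

Answer: normal form = S^7(Z)  (in 10 steps)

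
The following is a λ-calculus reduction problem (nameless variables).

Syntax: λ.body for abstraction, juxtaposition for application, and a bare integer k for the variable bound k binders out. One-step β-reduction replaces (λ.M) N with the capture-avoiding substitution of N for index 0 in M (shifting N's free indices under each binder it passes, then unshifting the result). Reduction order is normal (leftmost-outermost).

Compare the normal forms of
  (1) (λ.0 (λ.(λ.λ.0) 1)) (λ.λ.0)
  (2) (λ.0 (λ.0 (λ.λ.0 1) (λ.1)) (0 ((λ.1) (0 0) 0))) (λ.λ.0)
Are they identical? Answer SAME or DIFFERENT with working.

Term A:
  start: (λ.0 (λ.(λ.λ.0) 1)) (λ.λ.0)
  step 1: (λ.λ.0) (λ.(λ.λ.0) (λ.λ.0))
  step 2: λ.0

Term B:
  start: (λ.0 (λ.0 (λ.λ.0 1) (λ.1)) (0 ((λ.1) (0 0) 0))) (λ.λ.0)
  step 1: (λ.λ.0) (λ.0 (λ.λ.0 1) (λ.1)) ((λ.λ.0) ((λ.λ.λ.0) ((λ.λ.0) (λ.λ.0)) (λ.λ.0)))
  step 2: (λ.0) ((λ.λ.0) ((λ.λ.λ.0) ((λ.λ.0) (λ.λ.0)) (λ.λ.0)))
  step 3: (λ.λ.0) ((λ.λ.λ.0) ((λ.λ.0) (λ.λ.0)) (λ.λ.0))
  step 4: λ.0

Answer: SAME — A ⇓ λ.0, B ⇓ λ.0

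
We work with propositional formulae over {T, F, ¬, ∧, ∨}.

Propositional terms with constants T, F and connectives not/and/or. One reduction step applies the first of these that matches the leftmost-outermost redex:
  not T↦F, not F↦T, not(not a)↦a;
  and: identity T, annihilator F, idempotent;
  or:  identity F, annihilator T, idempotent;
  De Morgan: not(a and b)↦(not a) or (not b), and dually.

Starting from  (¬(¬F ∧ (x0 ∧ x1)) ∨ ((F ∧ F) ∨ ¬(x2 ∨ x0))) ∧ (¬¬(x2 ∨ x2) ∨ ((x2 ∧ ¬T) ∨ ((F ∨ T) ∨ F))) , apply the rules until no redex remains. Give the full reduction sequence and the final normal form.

  start: (¬(¬F ∧ (x0 ∧ x1)) ∨ ((F ∧ F) ∨ ¬(x2 ∨ x0))) ∧ (¬¬(x2 ∨ x2) ∨ ((x2 ∧ ¬T) ∨ ((F ∨ T) ∨ F)))
  [1] ((¬¬F ∨ ¬(x0 ∧ x1)) ∨ ((F ∧ F) ∨ ¬(x2 ∨ x0))) ∧ (¬¬(x2 ∨ x2) ∨ ((x2 ∧ ¬T) ∨ ((F ∨ T) ∨ F)))
  [2] ((F ∨ ¬(x0 ∧ x1)) ∨ ((F ∧ F) ∨ ¬(x2 ∨ x0))) ∧ (¬¬(x2 ∨ x2) ∨ ((x2 ∧ ¬T) ∨ ((F ∨ T) ∨ F)))
  [3] (¬(x0 ∧ x1) ∨ ((F ∧ F) ∨ ¬(x2 ∨ x0))) ∧ (¬¬(x2 ∨ x2) ∨ ((x2 ∧ ¬T) ∨ ((F ∨ T) ∨ F)))
  [4] ((¬x0 ∨ ¬x1) ∨ ((F ∧ F) ∨ ¬(x2 ∨ x0))) ∧ (¬¬(x2 ∨ x2) ∨ ((x2 ∧ ¬T) ∨ ((F ∨ T) ∨ F)))
  [5] ((¬x0 ∨ ¬x1) ∨ (F ∨ ¬(x2 ∨ x0))) ∧ (¬¬(x2 ∨ x2) ∨ ((x2 ∧ ¬T) ∨ ((F ∨ T) ∨ F)))
  [6] ((¬x0 ∨ ¬x1) ∨ ¬(x2 ∨ x0)) ∧ (¬¬(x2 ∨ x2) ∨ ((x2 ∧ ¬T) ∨ ((F ∨ T) ∨ F)))
  [7] ((¬x0 ∨ ¬x1) ∨ (¬x2 ∧ ¬x0)) ∧ (¬¬(x2 ∨ x2) ∨ ((x2 ∧ ¬T) ∨ ((F ∨ T) ∨ F)))
  [8] ((¬x0 ∨ ¬x1) ∨ (¬x2 ∧ ¬x0)) ∧ ((x2 ∨ x2) ∨ ((x2 ∧ ¬T) ∨ ((F ∨ T) ∨ F)))
  [9] ((¬x0 ∨ ¬x1) ∨ (¬x2 ∧ ¬x0)) ∧ (x2 ∨ ((x2 ∧ ¬T) ∨ ((F ∨ T) ∨ F)))
  [10] ((¬x0 ∨ ¬x1) ∨ (¬x2 ∧ ¬x0)) ∧ (x2 ∨ ((x2 ∧ F) ∨ ((F ∨ T) ∨ F)))
  [11] ((¬x0 ∨ ¬x1) ∨ (¬x2 ∧ ¬x0)) ∧ (x2 ∨ (F ∨ ((F ∨ T) ∨ F)))
  [12] ((¬x0 ∨ ¬x1) ∨ (¬x2 ∧ ¬x0)) ∧ (x2 ∨ ((F ∨ T) ∨ F))
  [13] ((¬x0 ∨ ¬x1) ∨ (¬x2 ∧ ¬x0)) ∧ (x2 ∨ (F ∨ T))
  [14] ((¬x0 ∨ ¬x1) ∨ (¬x2 ∧ ¬x0)) ∧ (x2 ∨ T)
  [15] ((¬x0 ∨ ¬x1) ∨ (¬x2 ∧ ¬x0)) ∧ T
  [16] (¬x0 ∨ ¬x1) ∨ (¬x2 ∧ ¬x0)

Answer: normal form = (¬x0 ∨ ¬x1) ∨ (¬x2 ∧ ¬x0)  (in 16 steps)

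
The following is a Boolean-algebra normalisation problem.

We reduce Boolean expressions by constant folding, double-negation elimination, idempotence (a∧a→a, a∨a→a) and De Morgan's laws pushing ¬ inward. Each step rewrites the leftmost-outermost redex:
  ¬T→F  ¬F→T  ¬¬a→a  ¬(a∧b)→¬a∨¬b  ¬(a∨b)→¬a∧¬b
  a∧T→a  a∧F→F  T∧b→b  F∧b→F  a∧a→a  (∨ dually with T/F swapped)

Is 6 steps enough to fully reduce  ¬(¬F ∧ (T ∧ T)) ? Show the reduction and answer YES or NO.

  start: ¬(¬F ∧ (T ∧ T))
  [1] ¬¬F ∨ ¬(T ∧ T)
  [2] F ∨ ¬(T ∧ T)
  [3] ¬(T ∧ T)
  [4] ¬T ∨ ¬T
  [5] ¬T
  [6] F

Answer: YES — reaches normal form F in 6 ≤ 6 steps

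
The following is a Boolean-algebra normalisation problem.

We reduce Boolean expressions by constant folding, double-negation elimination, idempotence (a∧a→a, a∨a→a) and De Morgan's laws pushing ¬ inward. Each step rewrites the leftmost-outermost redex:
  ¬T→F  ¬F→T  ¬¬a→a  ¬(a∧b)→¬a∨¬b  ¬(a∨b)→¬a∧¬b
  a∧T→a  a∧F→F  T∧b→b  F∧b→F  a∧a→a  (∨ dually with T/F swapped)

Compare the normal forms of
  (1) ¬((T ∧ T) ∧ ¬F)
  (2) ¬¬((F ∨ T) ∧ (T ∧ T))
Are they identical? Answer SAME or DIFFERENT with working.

Term A:
  start: ¬((T ∧ T) ∧ ¬F)
  step 1: ¬(T ∧ T) ∨ ¬¬F
  step 2: (¬T ∨ ¬T) ∨ ¬¬F
  step 3: ¬T ∨ ¬¬F
  step 4: F ∨ ¬¬F
  step 5: ¬¬F
  step 6: F

Term B:
  start: ¬¬((F ∨ T) ∧ (T ∧ T))
  step 1: (F ∨ T) ∧ (T ∧ T)
  step 2: T ∧ (T ∧ T)
  step 3: T ∧ T
  step 4: T

Answer: DIFFERENT — A ⇓ F, B ⇓ T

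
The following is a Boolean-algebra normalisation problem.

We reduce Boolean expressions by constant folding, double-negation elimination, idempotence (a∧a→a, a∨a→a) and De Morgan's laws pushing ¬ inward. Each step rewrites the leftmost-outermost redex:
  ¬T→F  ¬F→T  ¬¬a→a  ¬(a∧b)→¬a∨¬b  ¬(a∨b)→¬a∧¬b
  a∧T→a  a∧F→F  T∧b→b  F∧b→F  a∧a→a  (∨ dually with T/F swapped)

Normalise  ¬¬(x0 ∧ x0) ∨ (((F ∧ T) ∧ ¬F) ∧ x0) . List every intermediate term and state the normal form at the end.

Answer: normal form = x0  (in 6 steps)

Working:
  start: ¬¬(x0 ∧ x0) ∨ (((F ∧ T) ∧ ¬F) ∧ x0)
  →1  (x0 ∧ x0) ∨ (((F ∧ T) ∧ ¬F) ∧ x0)
  →2  x0 ∨ (((F ∧ T) ∧ ¬F) ∧ x0)
  →3  x0 ∨ ((F ∧ ¬F) ∧ x0)
  →4  x0 ∨ (F ∧ x0)
  →5  x0 ∨ F
  →6  x0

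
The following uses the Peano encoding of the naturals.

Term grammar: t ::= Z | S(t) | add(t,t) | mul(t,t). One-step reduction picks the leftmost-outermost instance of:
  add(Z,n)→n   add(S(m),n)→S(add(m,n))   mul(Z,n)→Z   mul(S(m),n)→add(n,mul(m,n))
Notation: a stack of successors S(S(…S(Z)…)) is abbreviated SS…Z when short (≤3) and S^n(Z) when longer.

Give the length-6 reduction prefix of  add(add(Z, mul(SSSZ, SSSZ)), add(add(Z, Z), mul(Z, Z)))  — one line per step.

Answer: after 6 steps: S(S(add(add(SZ, mul(SSZ, SSSZ)), add(add(Z, Z), mul(Z, Z)))))

Derivation:
  start: add(add(Z, mul(SSSZ, SSSZ)), add(add(Z, Z), mul(Z, Z)))
  step 1: add(mul(SSSZ, SSSZ), add(add(Z, Z), mul(Z, Z)))
  step 2: add(add(SSSZ, mul(SSZ, SSSZ)), add(add(Z, Z), mul(Z, Z)))
  step 3: add(S(add(SSZ, mul(SSZ, SSSZ))), add(add(Z, Z), mul(Z, Z)))
  step 4: S(add(add(SSZ, mul(SSZ, SSSZ)), add(add(Z, Z), mul(Z, Z))))
  step 5: S(add(S(add(SZ, mul(SSZ, SSSZ))), add(add(Z, Z), mul(Z, Z))))
  step 6: S(S(add(add(SZ, mul(SSZ, SSSZ)), add(add(Z, Z), mul(Z, Z)))))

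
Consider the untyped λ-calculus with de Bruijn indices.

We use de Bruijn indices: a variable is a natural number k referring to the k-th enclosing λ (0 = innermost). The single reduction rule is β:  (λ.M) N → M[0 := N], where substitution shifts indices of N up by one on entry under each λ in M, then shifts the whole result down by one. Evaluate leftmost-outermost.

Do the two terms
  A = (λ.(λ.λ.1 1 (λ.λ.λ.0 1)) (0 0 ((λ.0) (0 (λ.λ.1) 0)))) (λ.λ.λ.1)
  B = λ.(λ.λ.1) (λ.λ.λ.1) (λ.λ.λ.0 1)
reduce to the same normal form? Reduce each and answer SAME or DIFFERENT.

Term A:
  start: (λ.(λ.λ.1 1 (λ.λ.λ.0 1)) (0 0 ((λ.0) (0 (λ.λ.1) 0)))) (λ.λ.λ.1)
  →1  (λ.λ.1 1 (λ.λ.λ.0 1)) ((λ.λ.λ.1) (λ.λ.λ.1) ((λ.0) ((λ.λ.λ.1) (λ.λ.1) (λ.λ.λ.1))))
  →2  λ.(λ.λ.λ.1) (λ.λ.λ.1) ((λ.0) ((λ.λ.λ.1) (λ.λ.1) (λ.λ.λ.1))) ((λ.λ.λ.1) (λ.λ.λ.1) ((λ.0) ((λ.λ.λ.1) (λ.λ.1) (λ.λ.λ.1)))) (λ.λ.λ.0 1)
  →3  λ.(λ.λ.1) ((λ.0) ((λ.λ.λ.1) (λ.λ.1) (λ.λ.λ.1))) ((λ.λ.λ.1) (λ.λ.λ.1) ((λ.0) ((λ.λ.λ.1) (λ.λ.1) (λ.λ.λ.1)))) (λ.λ.λ.0 1)
  →4  λ.(λ.(λ.0) ((λ.λ.λ.1) (λ.λ.1) (λ.λ.λ.1))) ((λ.λ.λ.1) (λ.λ.λ.1) ((λ.0) ((λ.λ.λ.1) (λ.λ.1) (λ.λ.λ.1)))) (λ.λ.λ.0 1)
  →5  λ.(λ.0) ((λ.λ.λ.1) (λ.λ.1) (λ.λ.λ.1)) (λ.λ.λ.0 1)
  →6  λ.(λ.λ.λ.1) (λ.λ.1) (λ.λ.λ.1) (λ.λ.λ.0 1)
  →7  λ.(λ.λ.1) (λ.λ.λ.1) (λ.λ.λ.0 1)
  →8  λ.(λ.λ.λ.λ.1) (λ.λ.λ.0 1)
  →9  λ.λ.λ.λ.1

Term B:
  start: λ.(λ.λ.1) (λ.λ.λ.1) (λ.λ.λ.0 1)
  →1  λ.(λ.λ.λ.λ.1) (λ.λ.λ.0 1)
  →2  λ.λ.λ.λ.1

Answer: SAME — A ⇓ λ.λ.λ.λ.1, B ⇓ λ.λ.λ.λ.1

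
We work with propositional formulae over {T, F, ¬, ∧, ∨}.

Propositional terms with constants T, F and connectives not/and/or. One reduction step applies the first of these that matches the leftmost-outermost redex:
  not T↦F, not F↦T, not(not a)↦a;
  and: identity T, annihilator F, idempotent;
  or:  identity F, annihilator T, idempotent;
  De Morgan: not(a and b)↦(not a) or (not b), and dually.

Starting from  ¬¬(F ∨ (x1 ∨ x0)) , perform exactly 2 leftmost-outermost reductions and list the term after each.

  start: ¬¬(F ∨ (x1 ∨ x0))
  step 1: F ∨ (x1 ∨ x0)
  step 2: x1 ∨ x0

Answer: after 2 steps: x1 ∨ x0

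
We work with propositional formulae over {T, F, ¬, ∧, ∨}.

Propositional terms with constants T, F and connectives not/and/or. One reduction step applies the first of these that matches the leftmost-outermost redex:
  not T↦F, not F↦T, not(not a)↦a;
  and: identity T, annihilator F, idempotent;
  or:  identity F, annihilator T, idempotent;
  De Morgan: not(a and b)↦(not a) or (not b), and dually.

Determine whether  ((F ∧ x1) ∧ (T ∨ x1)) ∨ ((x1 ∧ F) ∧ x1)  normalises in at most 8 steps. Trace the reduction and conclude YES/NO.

  start: ((F ∧ x1) ∧ (T ∨ x1)) ∨ ((x1 ∧ F) ∧ x1)
  step 1: (F ∧ (T ∨ x1)) ∨ ((x1 ∧ F) ∧ x1)
  step 2: F ∨ ((x1 ∧ F) ∧ x1)
  step 3: (x1 ∧ F) ∧ x1
  step 4: F ∧ x1
  step 5: F

Answer: YES — reaches normal form F in 5 ≤ 8 steps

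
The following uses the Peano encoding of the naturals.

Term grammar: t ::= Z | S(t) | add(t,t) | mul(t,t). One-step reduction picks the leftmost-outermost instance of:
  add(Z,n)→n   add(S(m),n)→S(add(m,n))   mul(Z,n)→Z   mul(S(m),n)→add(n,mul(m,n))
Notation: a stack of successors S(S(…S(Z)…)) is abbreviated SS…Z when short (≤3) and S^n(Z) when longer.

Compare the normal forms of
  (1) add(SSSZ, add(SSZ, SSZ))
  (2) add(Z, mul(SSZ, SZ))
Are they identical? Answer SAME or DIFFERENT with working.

Answer: DIFFERENT — A ⇓ S^7(Z), B ⇓ SSZ

Working:
Term A:
  start: add(SSSZ, add(SSZ, SSZ))
  [1] S(add(SSZ, add(SSZ, SSZ)))
  [2] S(S(add(SZ, add(SSZ, SSZ))))
  [3] S(S(S(add(Z, add(SSZ, SSZ)))))
  [4] S(S(S(add(SSZ, SSZ))))
  [5] S(S(S(S(add(SZ, SSZ)))))
  [6] S(S(S(S(S(add(Z, SSZ))))))
  [7] S^7(Z)

Term B:
  start: add(Z, mul(SSZ, SZ))
  [1] mul(SSZ, SZ)
  [2] add(SZ, mul(SZ, SZ))
  [3] S(add(Z, mul(SZ, SZ)))
  [4] S(mul(SZ, SZ))
  [5] S(add(SZ, mul(Z, SZ)))
  [6] S(S(add(Z, mul(Z, SZ))))
  [7] S(S(mul(Z, SZ)))
  [8] SSZ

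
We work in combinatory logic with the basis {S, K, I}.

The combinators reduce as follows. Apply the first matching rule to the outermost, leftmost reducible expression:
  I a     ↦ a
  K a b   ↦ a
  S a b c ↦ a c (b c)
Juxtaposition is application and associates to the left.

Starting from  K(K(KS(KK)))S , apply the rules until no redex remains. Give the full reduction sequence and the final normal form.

Answer: normal form = KS  (in 2 steps)

Working:
  start: K(K(KS(KK)))S
  [1] K(KS(KK))
  [2] KS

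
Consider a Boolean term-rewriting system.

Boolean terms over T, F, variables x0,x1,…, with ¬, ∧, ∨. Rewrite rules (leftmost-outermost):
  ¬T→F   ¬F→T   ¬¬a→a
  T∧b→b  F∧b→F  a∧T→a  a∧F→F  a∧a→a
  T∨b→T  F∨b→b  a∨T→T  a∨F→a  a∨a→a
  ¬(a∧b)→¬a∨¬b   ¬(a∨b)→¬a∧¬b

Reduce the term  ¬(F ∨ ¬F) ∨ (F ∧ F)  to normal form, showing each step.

  start: ¬(F ∨ ¬F) ∨ (F ∧ F)
  [1] (¬F ∧ ¬¬F) ∨ (F ∧ F)
  [2] (T ∧ ¬¬F) ∨ (F ∧ F)
  [3] ¬¬F ∨ (F ∧ F)
  [4] F ∨ (F ∧ F)
  [5] F ∧ F
  [6] F

Answer: normal form = F  (in 6 steps)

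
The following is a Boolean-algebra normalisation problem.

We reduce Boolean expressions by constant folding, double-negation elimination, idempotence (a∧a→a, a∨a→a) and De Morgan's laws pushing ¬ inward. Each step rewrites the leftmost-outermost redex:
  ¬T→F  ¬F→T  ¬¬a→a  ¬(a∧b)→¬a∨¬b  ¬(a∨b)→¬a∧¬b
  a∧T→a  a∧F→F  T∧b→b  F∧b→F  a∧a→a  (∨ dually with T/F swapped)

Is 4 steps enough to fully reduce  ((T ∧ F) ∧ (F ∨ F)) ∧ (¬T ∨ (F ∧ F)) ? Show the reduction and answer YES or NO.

  start: ((T ∧ F) ∧ (F ∨ F)) ∧ (¬T ∨ (F ∧ F))
  [1] (F ∧ (F ∨ F)) ∧ (¬T ∨ (F ∧ F))
  [2] F ∧ (¬T ∨ (F ∧ F))
  [3] F

Answer: YES — reaches normal form F in 3 ≤ 4 steps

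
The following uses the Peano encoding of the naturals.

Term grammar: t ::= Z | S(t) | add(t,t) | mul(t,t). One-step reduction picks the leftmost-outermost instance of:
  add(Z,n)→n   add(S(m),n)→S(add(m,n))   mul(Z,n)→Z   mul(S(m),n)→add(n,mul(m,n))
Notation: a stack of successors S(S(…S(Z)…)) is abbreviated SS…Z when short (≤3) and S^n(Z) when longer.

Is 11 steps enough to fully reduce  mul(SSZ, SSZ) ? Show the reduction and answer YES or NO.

  start: mul(SSZ, SSZ)
  [1] add(SSZ, mul(SZ, SSZ))
  [2] S(add(SZ, mul(SZ, SSZ)))
  [3] S(S(add(Z, mul(SZ, SSZ))))
  [4] S(S(mul(SZ, SSZ)))
  [5] S(S(add(SSZ, mul(Z, SSZ))))
  [6] S(S(S(add(SZ, mul(Z, SSZ)))))
  [7] S(S(S(S(add(Z, mul(Z, SSZ))))))
  [8] S(S(S(S(mul(Z, SSZ)))))
  [9] S^4(Z)

Answer: YES — reaches normal form S^4(Z) in 9 ≤ 11 steps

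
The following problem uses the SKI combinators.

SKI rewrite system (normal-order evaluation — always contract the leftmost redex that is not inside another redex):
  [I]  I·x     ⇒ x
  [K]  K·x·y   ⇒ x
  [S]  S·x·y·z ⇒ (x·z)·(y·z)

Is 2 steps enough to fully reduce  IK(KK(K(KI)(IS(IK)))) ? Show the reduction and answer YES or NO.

Answer: YES — reaches normal form KK in 2 ≤ 2 steps

Reduction:
  start: IK(KK(K(KI)(IS(IK))))
  [1] K(KK(K(KI)(IS(IK))))
  [2] KK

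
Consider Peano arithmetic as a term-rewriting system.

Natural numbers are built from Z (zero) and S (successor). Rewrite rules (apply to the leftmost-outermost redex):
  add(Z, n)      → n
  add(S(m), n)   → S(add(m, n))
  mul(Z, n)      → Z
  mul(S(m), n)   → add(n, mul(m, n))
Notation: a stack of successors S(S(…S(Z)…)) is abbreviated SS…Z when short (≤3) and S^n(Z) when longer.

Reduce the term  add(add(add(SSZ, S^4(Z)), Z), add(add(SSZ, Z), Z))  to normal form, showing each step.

Answer: normal form = S^8(Z)  (in 23 steps)

Reduction:
  start: add(add(add(SSZ, S^4(Z)), Z), add(add(SSZ, Z), Z))
  [1] add(add(S(add(SZ, S^4(Z))), Z), add(add(SSZ, Z), Z))
  [2] add(S(add(add(SZ, S^4(Z)), Z)), add(add(SSZ, Z), Z))
  [3] S(add(add(add(SZ, S^4(Z)), Z), add(add(SSZ, Z), Z)))
  [4] S(add(add(S(add(Z, S^4(Z))), Z), add(add(SSZ, Z), Z)))
  [5] S(add(S(add(add(Z, S^4(Z)), Z)), add(add(SSZ, Z), Z)))
  [6] S(S(add(add(add(Z, S^4(Z)), Z), add(add(SSZ, Z), Z))))
  [7] S(S(add(add(S^4(Z), Z), add(add(SSZ, Z), Z))))
  [8] S(S(add(S(add(SSSZ, Z)), add(add(SSZ, Z), Z))))
  [9] S(S(S(add(add(SSSZ, Z), add(add(SSZ, Z), Z)))))
  [10] S(S(S(add(S(add(SSZ, Z)), add(add(SSZ, Z), Z)))))
  [11] S(S(S(S(add(add(SSZ, Z), add(add(SSZ, Z), Z))))))
  [12] S(S(S(S(add(S(add(SZ, Z)), add(add(SSZ, Z), Z))))))
  [13] S(S(S(S(S(add(add(SZ, Z), add(add(SSZ, Z), Z)))))))
  [14] S(S(S(S(S(add(S(add(Z, Z)), add(add(SSZ, Z), Z)))))))
  [15] S(S(S(S(S(S(add(add(Z, Z), add(add(SSZ, Z), Z))))))))
  [16] S(S(S(S(S(S(add(Z, add(add(SSZ, Z), Z))))))))
  [17] S(S(S(S(S(S(add(add(SSZ, Z), Z)))))))
  [18] S(S(S(S(S(S(add(S(add(SZ, Z)), Z)))))))
  [19] S(S(S(S(S(S(S(add(add(SZ, Z), Z))))))))
  [20] S(S(S(S(S(S(S(add(S(add(Z, Z)), Z))))))))
  [21] S(S(S(S(S(S(S(S(add(add(Z, Z), Z)))))))))
  [22] S(S(S(S(S(S(S(S(add(Z, Z)))))))))
  [23] S^8(Z)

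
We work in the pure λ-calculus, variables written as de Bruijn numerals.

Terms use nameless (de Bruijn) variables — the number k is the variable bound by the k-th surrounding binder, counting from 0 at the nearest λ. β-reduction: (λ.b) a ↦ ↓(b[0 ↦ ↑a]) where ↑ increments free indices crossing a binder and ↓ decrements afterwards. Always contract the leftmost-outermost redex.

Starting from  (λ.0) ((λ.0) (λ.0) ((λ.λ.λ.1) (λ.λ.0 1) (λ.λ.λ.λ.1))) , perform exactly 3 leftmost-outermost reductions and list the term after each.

  start: (λ.0) ((λ.0) (λ.0) ((λ.λ.λ.1) (λ.λ.0 1) (λ.λ.λ.λ.1)))
  [1] (λ.0) (λ.0) ((λ.λ.λ.1) (λ.λ.0 1) (λ.λ.λ.λ.1))
  [2] (λ.0) ((λ.λ.λ.1) (λ.λ.0 1) (λ.λ.λ.λ.1))
  [3] (λ.λ.λ.1) (λ.λ.0 1) (λ.λ.λ.λ.1)

Answer: after 3 steps: (λ.λ.λ.1) (λ.λ.0 1) (λ.λ.λ.λ.1)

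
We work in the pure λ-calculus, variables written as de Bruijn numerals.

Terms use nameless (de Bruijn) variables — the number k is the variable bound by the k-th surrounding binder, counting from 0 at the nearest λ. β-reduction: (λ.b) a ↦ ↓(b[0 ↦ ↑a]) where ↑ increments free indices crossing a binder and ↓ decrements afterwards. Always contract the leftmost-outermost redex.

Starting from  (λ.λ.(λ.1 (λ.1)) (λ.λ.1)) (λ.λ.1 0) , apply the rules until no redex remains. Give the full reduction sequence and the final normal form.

  start: (λ.λ.(λ.1 (λ.1)) (λ.λ.1)) (λ.λ.1 0)
  step 1: λ.(λ.1 (λ.1)) (λ.λ.1)
  step 2: λ.0 (λ.λ.λ.1)

Answer: normal form = λ.0 (λ.λ.λ.1)  (in 2 steps)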